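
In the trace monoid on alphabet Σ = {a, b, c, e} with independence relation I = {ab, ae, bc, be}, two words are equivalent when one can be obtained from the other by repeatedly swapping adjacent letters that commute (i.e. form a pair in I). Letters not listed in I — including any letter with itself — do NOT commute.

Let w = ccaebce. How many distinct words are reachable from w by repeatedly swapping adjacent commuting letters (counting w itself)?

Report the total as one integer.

14

drop 0:c onto floor
drop 1:c onto {0:c}
drop 2:a onto {1:c}
drop 3:e onto {1:c}
drop 4:b onto floor
drop 5:c onto {2:a, 3:e}
drop 6:e onto {5:c}
ground layer = {0:c, 4:b}
drop-orders for the pieces not yet dropped (sum over which currently-grounded one goes next):
  1 to go: {4} 1  {6} 1
  2 to go: {4,6} 2  {5,6} 1
  3 to go: {2,5,6} 1  {3,5,6} 1  {4,5,6} 3
  4 to go: {2,3,5,6} 2  {2,4,5,6} 4  {3,4,5,6} 4
  5 to go: {1,2,3,5,6} 2  {2,3,4,5,6} 10
  if 0:c drops first: 12 orders
  if 4:b drops first: 2 orders
heap linearizations: 14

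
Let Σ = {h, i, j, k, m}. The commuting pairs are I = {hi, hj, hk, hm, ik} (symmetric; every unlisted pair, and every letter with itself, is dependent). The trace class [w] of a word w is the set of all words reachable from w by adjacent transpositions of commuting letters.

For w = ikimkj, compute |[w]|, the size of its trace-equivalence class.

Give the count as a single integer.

3

piece 0:i — minimal
piece 1:k — minimal
piece 2:i rests on {0:i}
piece 3:m rests on {1:k, 2:i}
piece 4:k rests on {3:m}
piece 5:j rests on {4:k}
minimal pieces: {0:i, 1:k}
ways to finish when only these pieces remain (= sum over removing one remaining piece with nothing left below it):
  1 left: {5}→1
  2 left: {4,5}→1
  3 left: {3,4,5}→1
  4 left: {1,3,4,5}→1  {2,3,4,5}→1
  placing 0:i first → 2 extensions
  placing 1:k first → 1 extensions
total linear extensions = 3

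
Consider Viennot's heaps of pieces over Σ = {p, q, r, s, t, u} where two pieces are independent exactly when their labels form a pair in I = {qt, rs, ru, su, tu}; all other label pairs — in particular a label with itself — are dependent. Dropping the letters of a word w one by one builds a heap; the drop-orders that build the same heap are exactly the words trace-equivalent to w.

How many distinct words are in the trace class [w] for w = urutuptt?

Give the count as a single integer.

#0=u has no predecessor
#1=r has no predecessor
#2=u depends on [0:u]
#3=t depends on [1:r]
#4=u depends on [2:u]
#5=p depends on [3:t, 4:u]
#6=t depends on [5:p]
#7=t depends on [6:t]
sources: [0:u, 1:r]
N(rest) = Σ N(rest − s) over sources s of rest; N(one piece) = 1:
  size 1 → [7]=1
  size 2 → [6,7]=1
  size 3 → [5,6,7]=1
  size 4 → [3,5,6,7]=1  [4,5,6,7]=1
  size 5 → [1,3,5,6,7]=1  [2,4,5,6,7]=1  [3,4,5,6,7]=2
  size 6 → [0,2,4,5,6,7]=1  [1,3,4,5,6,7]=3  [2,3,4,5,6,7]=3
  first=0(u) contributes 6
  first=1(r) contributes 4
|[w]| = 10

10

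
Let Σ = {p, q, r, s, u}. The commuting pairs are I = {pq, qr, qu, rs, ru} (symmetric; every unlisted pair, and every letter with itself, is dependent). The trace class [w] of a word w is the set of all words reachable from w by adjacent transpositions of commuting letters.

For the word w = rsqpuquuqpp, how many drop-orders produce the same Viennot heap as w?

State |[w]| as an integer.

204

drop 0:r onto floor
drop 1:s onto floor
drop 2:q onto {1:s}
drop 3:p onto {0:r, 1:s}
drop 4:u onto {3:p}
drop 5:q onto {2:q}
drop 6:u onto {4:u}
drop 7:u onto {6:u}
drop 8:q onto {5:q}
drop 9:p onto {7:u}
drop 10:p onto {9:p}
ground layer = {0:r, 1:s}
drop-orders for the pieces not yet dropped (sum over which currently-grounded one goes next):
  1 to go: {8} 1  {10} 1
  2 to go: {5,8} 1  {8,10} 2  {9,10} 1
  3 to go: {2,5,8} 1  {5,8,10} 3  {7,9,10} 1  {8,9,10} 3
  4 to go: {2,5,8,10} 4  {5,8,9,10} 6  {6,7,9,10} 1  {7,8,9,10} 4
  5 to go: {2,5,8,9,10} 10  {4,6,7,9,10} 1  {5,7,8,9,10} 10  {6,7,8,9,10} 5
  6 to go: {2,5,7,8,9,10} 20  {3,4,6,7,9,10} 1  {4,6,7,8,9,10} 6  {5,6,7,8,9,10} 15
  7 to go: {0,3,4,6,7,9,10} 1  {2,5,6,7,8,9,10} 35  {3,4,6,7,8,9,10} 7  {4,5,6,7,8,9,10} 21
  8 to go: {0,3,4,6,7,8,9,10} 8  {2,4,5,6,7,8,9,10} 56  {3,4,5,6,7,8,9,10} 28
  9 to go: {0,3,4,5,6,7,8,9,10} 36  {2,3,4,5,6,7,8,9,10} 84
  if 0:r drops first: 84 orders
  if 1:s drops first: 120 orders
heap linearizations: 204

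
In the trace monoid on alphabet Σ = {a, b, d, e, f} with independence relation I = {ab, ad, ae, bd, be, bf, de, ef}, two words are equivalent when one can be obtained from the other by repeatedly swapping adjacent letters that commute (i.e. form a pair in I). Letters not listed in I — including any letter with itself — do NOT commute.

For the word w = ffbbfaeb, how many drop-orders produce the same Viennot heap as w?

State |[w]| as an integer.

drop 0:f onto floor
drop 1:f onto {0:f}
drop 2:b onto floor
drop 3:b onto {2:b}
drop 4:f onto {1:f}
drop 5:a onto {4:f}
drop 6:e onto floor
drop 7:b onto {3:b}
ground layer = {0:f, 2:b, 6:e}
drop-orders for the pieces not yet dropped (sum over which currently-grounded one goes next):
  1 to go: {5} 1  {6} 1  {7} 1
  2 to go: {3,7} 1  {4,5} 1  {5,6} 2  {5,7} 2  {6,7} 2
  3 to go: {1,4,5} 1  {2,3,7} 1  {3,5,7} 3  {3,6,7} 3  {4,5,6} 3  {4,5,7} 3  {5,6,7} 6
  4 to go: {0,1,4,5} 1  {1,4,5,6} 4  {1,4,5,7} 4  {2,3,5,7} 4  {2,3,6,7} 4  {3,4,5,7} 6  {3,5,6,7} 12  {4,5,6,7} 12
  5 to go: {0,1,4,5,6} 5  {0,1,4,5,7} 5  {1,3,4,5,7} 10  {1,4,5,6,7} 20  {2,3,4,5,7} 10  {2,3,5,6,7} 20  {3,4,5,6,7} 30
  6 to go: {0,1,3,4,5,7} 15  {0,1,4,5,6,7} 30  {1,2,3,4,5,7} 20  {1,3,4,5,6,7} 60  {2,3,4,5,6,7} 60
  if 0:f drops first: 140 orders
  if 2:b drops first: 105 orders
  if 6:e drops first: 35 orders
heap linearizations: 280

280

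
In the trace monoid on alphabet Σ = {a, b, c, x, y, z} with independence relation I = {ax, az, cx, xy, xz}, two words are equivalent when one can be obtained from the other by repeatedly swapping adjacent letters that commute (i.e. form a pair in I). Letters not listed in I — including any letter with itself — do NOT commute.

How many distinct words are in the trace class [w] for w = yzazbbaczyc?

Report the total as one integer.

3

#0=y has no predecessor
#1=z depends on [0:y]
#2=a depends on [0:y]
#3=z depends on [1:z]
#4=b depends on [2:a, 3:z]
#5=b depends on [4:b]
#6=a depends on [5:b]
#7=c depends on [6:a]
#8=z depends on [7:c]
#9=y depends on [8:z]
#10=c depends on [9:y]
sources: [0:y]
N(rest) = Σ N(rest − s) over sources s of rest; N(one piece) = 1:
  size 1 → [10]=1
  size 2 → [9,10]=1
  size 3 → [8,9,10]=1
  size 4 → [7,8,9,10]=1
  size 5 → [6,7,8,9,10]=1
  size 6 → [5,6,7,8,9,10]=1
  size 7 → [4,5,6,7,8,9,10]=1
  size 8 → [2,4,5,6,7,8,9,10]=1  [3,4,5,6,7,8,9,10]=1
  size 9 → [1,3,4,5,6,7,8,9,10]=1  [2,3,4,5,6,7,8,9,10]=2
  first=0(y) contributes 3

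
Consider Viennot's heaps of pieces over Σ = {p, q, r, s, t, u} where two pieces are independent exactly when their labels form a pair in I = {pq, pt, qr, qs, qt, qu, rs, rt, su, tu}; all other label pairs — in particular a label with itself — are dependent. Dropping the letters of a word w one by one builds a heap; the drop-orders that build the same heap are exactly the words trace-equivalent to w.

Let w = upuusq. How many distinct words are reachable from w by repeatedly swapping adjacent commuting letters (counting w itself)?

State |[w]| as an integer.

18

#0=u has no predecessor
#1=p depends on [0:u]
#2=u depends on [1:p]
#3=u depends on [2:u]
#4=s depends on [1:p]
#5=q has no predecessor
sources: [0:u, 5:q]
N(rest) = Σ N(rest − s) over sources s of rest; N(one piece) = 1:
  size 1 → [3]=1  [4]=1  [5]=1
  size 2 → [2,3]=1  [3,4]=2  [3,5]=2  [4,5]=2
  size 3 → [2,3,4]=3  [2,3,5]=3  [3,4,5]=6
  size 4 → [1,2,3,4]=3  [2,3,4,5]=12
  first=0(u) contributes 15
  first=5(q) contributes 3
|[w]| = 18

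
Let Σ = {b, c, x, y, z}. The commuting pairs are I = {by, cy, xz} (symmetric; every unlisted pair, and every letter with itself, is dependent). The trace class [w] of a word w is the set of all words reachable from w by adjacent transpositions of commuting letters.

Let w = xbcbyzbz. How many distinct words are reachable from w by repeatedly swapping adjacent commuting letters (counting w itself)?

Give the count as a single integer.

4

drop 0:x onto floor
drop 1:b onto {0:x}
drop 2:c onto {1:b}
drop 3:b onto {2:c}
drop 4:y onto {0:x}
drop 5:z onto {3:b, 4:y}
drop 6:b onto {5:z}
drop 7:z onto {6:b}
ground layer = {0:x}
drop-orders for the pieces not yet dropped (sum over which currently-grounded one goes next):
  1 to go: {7} 1
  2 to go: {6,7} 1
  3 to go: {5,6,7} 1
  4 to go: {3,5,6,7} 1  {4,5,6,7} 1
  5 to go: {2,3,5,6,7} 1  {3,4,5,6,7} 2
  6 to go: {1,2,3,5,6,7} 1  {2,3,4,5,6,7} 3
  if 0:x drops first: 4 orders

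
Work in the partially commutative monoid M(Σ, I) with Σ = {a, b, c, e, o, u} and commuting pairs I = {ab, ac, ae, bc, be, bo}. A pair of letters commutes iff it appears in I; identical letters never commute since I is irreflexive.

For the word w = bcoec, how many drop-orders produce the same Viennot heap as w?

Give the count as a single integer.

5

0(b) covers ∅
1(c) covers ∅
2(o) covers 1:c
3(e) covers 2:o
4(c) covers 3:e
floor of heap: 0:b, 1:c
completions by unplaced set U, small U first (add the entries for U minus each lowest piece of U):
  |U|=1: {0}:1  {4}:1
  |U|=2: {0,4}:2  {3,4}:1
  |U|=3: {0,3,4}:3  {2,3,4}:1
  start at 0(b): 1
  start at 1(c): 4
sum over floor = 5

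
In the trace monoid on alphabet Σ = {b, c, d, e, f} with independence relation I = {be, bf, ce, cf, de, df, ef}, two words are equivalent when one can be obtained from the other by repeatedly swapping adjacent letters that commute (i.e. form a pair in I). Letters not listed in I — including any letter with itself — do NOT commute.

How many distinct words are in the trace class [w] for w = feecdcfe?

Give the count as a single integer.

560

piece 0:f — minimal
piece 1:e — minimal
piece 2:e rests on {1:e}
piece 3:c — minimal
piece 4:d rests on {3:c}
piece 5:c rests on {4:d}
piece 6:f rests on {0:f}
piece 7:e rests on {2:e}
minimal pieces: {0:f, 1:e, 3:c}
ways to finish when only these pieces remain (= sum over removing one remaining piece with nothing left below it):
  1 left: {5}→1  {6}→1  {7}→1
  2 left: {0,6}→1  {2,7}→1  {4,5}→1  {5,6}→2  {5,7}→2  {6,7}→2
  3 left: {0,5,6}→3  {0,6,7}→3  {1,2,7}→1  {2,5,7}→3  {2,6,7}→3  {3,4,5}→1  {4,5,6}→3  {4,5,7}→3  {5,6,7}→6
  4 left: {0,2,6,7}→6  {0,4,5,6}→6  {0,5,6,7}→12  {1,2,5,7}→4  {1,2,6,7}→4  {2,4,5,7}→6  {2,5,6,7}→12  {3,4,5,6}→4  {3,4,5,7}→4  {4,5,6,7}→12
  5 left: {0,1,2,6,7}→10  {0,2,5,6,7}→30  {0,3,4,5,6}→10  {0,4,5,6,7}→30  {1,2,4,5,7}→10  {1,2,5,6,7}→20  {2,3,4,5,7}→10  {2,4,5,6,7}→30  {3,4,5,6,7}→20
  6 left: {0,1,2,5,6,7}→60  {0,2,4,5,6,7}→90  {0,3,4,5,6,7}→60  {1,2,3,4,5,7}→20  {1,2,4,5,6,7}→60  {2,3,4,5,6,7}→60
  placing 0:f first → 140 extensions
  placing 1:e first → 210 extensions
  placing 3:c first → 210 extensions
total linear extensions = 560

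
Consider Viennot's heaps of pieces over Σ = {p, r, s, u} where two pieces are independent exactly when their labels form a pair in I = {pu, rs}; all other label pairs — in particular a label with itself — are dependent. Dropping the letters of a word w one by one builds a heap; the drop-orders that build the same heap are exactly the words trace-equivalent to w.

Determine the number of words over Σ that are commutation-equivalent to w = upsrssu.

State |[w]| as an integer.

0(u) covers ∅
1(p) covers ∅
2(s) covers 0:u, 1:p
3(r) covers 0:u, 1:p
4(s) covers 2:s
5(s) covers 4:s
6(u) covers 3:r, 5:s
floor of heap: 0:u, 1:p
completions by unplaced set U, small U first (add the entries for U minus each lowest piece of U):
  |U|=1: {6}:1
  |U|=2: {3,6}:1  {5,6}:1
  |U|=3: {3,5,6}:2  {4,5,6}:1
  |U|=4: {2,4,5,6}:1  {3,4,5,6}:3
  |U|=5: {2,3,4,5,6}:4
  start at 0(u): 4
  start at 1(p): 4
sum over floor = 8

8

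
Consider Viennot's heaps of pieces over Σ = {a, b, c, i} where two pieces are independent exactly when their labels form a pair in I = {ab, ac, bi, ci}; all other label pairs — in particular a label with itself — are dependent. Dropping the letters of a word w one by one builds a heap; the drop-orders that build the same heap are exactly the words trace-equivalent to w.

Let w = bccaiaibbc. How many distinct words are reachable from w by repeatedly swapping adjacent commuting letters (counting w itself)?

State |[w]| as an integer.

piece 0:b — minimal
piece 1:c rests on {0:b}
piece 2:c rests on {1:c}
piece 3:a — minimal
piece 4:i rests on {3:a}
piece 5:a rests on {4:i}
piece 6:i rests on {5:a}
piece 7:b rests on {2:c}
piece 8:b rests on {7:b}
piece 9:c rests on {8:b}
minimal pieces: {0:b, 3:a}
ways to finish when only these pieces remain (= sum over removing one remaining piece with nothing left below it):
  1 left: {6}→1  {9}→1
  2 left: {5,6}→1  {6,9}→2  {8,9}→1
  3 left: {4,5,6}→1  {5,6,9}→3  {6,8,9}→3  {7,8,9}→1
  4 left: {2,7,8,9}→1  {3,4,5,6}→1  {4,5,6,9}→4  {5,6,8,9}→6  {6,7,8,9}→4
  5 left: {1,2,7,8,9}→1  {2,6,7,8,9}→5  {3,4,5,6,9}→5  {4,5,6,8,9}→10  {5,6,7,8,9}→10
  6 left: {0,1,2,7,8,9}→1  {1,2,6,7,8,9}→6  {2,5,6,7,8,9}→15  {3,4,5,6,8,9}→15  {4,5,6,7,8,9}→20
  7 left: {0,1,2,6,7,8,9}→7  {1,2,5,6,7,8,9}→21  {2,4,5,6,7,8,9}→35  {3,4,5,6,7,8,9}→35
  8 left: {0,1,2,5,6,7,8,9}→28  {1,2,4,5,6,7,8,9}→56  {2,3,4,5,6,7,8,9}→70
  placing 0:b first → 126 extensions
  placing 3:a first → 84 extensions
total linear extensions = 210

210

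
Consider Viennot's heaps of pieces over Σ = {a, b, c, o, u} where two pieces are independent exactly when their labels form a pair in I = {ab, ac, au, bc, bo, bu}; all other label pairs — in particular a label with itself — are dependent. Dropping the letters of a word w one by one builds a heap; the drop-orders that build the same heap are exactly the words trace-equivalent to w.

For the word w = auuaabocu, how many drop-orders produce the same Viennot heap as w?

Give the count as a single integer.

90

0(a) covers ∅
1(u) covers ∅
2(u) covers 1:u
3(a) covers 0:a
4(a) covers 3:a
5(b) covers ∅
6(o) covers 2:u, 4:a
7(c) covers 6:o
8(u) covers 7:c
floor of heap: 0:a, 1:u, 5:b
completions by unplaced set U, small U first (add the entries for U minus each lowest piece of U):
  |U|=1: {5}:1  {8}:1
  |U|=2: {5,8}:2  {7,8}:1
  |U|=3: {5,7,8}:3  {6,7,8}:1
  |U|=4: {2,6,7,8}:1  {4,6,7,8}:1  {5,6,7,8}:4
  |U|=5: {1,2,6,7,8}:1  {2,4,6,7,8}:2  {2,5,6,7,8}:5  {3,4,6,7,8}:1  {4,5,6,7,8}:5
  |U|=6: {0,3,4,6,7,8}:1  {1,2,4,6,7,8}:3  {1,2,5,6,7,8}:6  {2,3,4,6,7,8}:3  {2,4,5,6,7,8}:12  {3,4,5,6,7,8}:6
  |U|=7: {0,2,3,4,6,7,8}:4  {0,3,4,5,6,7,8}:7  {1,2,3,4,6,7,8}:6  {1,2,4,5,6,7,8}:21  {2,3,4,5,6,7,8}:21
  start at 0(a): 48
  start at 1(u): 32
  start at 5(b): 10
sum over floor = 90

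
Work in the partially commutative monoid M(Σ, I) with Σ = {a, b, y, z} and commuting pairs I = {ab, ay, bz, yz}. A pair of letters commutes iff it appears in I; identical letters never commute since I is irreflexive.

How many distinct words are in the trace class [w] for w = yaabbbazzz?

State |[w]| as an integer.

210

#0=y has no predecessor
#1=a has no predecessor
#2=a depends on [1:a]
#3=b depends on [0:y]
#4=b depends on [3:b]
#5=b depends on [4:b]
#6=a depends on [2:a]
#7=z depends on [6:a]
#8=z depends on [7:z]
#9=z depends on [8:z]
sources: [0:y, 1:a]
N(rest) = Σ N(rest − s) over sources s of rest; N(one piece) = 1:
  size 1 → [5]=1  [9]=1
  size 2 → [4,5]=1  [5,9]=2  [8,9]=1
  size 3 → [3,4,5]=1  [4,5,9]=3  [5,8,9]=3  [7,8,9]=1
  size 4 → [0,3,4,5]=1  [3,4,5,9]=4  [4,5,8,9]=6  [5,7,8,9]=4  [6,7,8,9]=1
  size 5 → [0,3,4,5,9]=5  [2,6,7,8,9]=1  [3,4,5,8,9]=10  [4,5,7,8,9]=10  [5,6,7,8,9]=5
  size 6 → [0,3,4,5,8,9]=15  [1,2,6,7,8,9]=1  [2,5,6,7,8,9]=6  [3,4,5,7,8,9]=20  [4,5,6,7,8,9]=15
  size 7 → [0,3,4,5,7,8,9]=35  [1,2,5,6,7,8,9]=7  [2,4,5,6,7,8,9]=21  [3,4,5,6,7,8,9]=35
  size 8 → [0,3,4,5,6,7,8,9]=70  [1,2,4,5,6,7,8,9]=28  [2,3,4,5,6,7,8,9]=56
  first=0(y) contributes 84
  first=1(a) contributes 126
|[w]| = 210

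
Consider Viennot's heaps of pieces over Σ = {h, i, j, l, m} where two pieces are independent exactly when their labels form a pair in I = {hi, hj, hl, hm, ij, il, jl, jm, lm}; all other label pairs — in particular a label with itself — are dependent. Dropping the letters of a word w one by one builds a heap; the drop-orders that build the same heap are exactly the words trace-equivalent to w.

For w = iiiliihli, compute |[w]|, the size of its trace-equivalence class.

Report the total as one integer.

252

0(i) covers ∅
1(i) covers 0:i
2(i) covers 1:i
3(l) covers ∅
4(i) covers 2:i
5(i) covers 4:i
6(h) covers ∅
7(l) covers 3:l
8(i) covers 5:i
floor of heap: 0:i, 3:l, 6:h
completions by unplaced set U, small U first (add the entries for U minus each lowest piece of U):
  |U|=1: {6}:1  {7}:1  {8}:1
  |U|=2: {3,7}:1  {5,8}:1  {6,7}:2  {6,8}:2  {7,8}:2
  |U|=3: {3,6,7}:3  {3,7,8}:3  {4,5,8}:1  {5,6,8}:3  {5,7,8}:3  {6,7,8}:6
  |U|=4: {2,4,5,8}:1  {3,5,7,8}:6  {3,6,7,8}:12  {4,5,6,8}:4  {4,5,7,8}:4  {5,6,7,8}:12
  |U|=5: {1,2,4,5,8}:1  {2,4,5,6,8}:5  {2,4,5,7,8}:5  {3,4,5,7,8}:10  {3,5,6,7,8}:30  {4,5,6,7,8}:20
  |U|=6: {0,1,2,4,5,8}:1  {1,2,4,5,6,8}:6  {1,2,4,5,7,8}:6  {2,3,4,5,7,8}:15  {2,4,5,6,7,8}:30  {3,4,5,6,7,8}:60
  |U|=7: {0,1,2,4,5,6,8}:7  {0,1,2,4,5,7,8}:7  {1,2,3,4,5,7,8}:21  {1,2,4,5,6,7,8}:42  {2,3,4,5,6,7,8}:105
  start at 0(i): 168
  start at 3(l): 56
  start at 6(h): 28
sum over floor = 252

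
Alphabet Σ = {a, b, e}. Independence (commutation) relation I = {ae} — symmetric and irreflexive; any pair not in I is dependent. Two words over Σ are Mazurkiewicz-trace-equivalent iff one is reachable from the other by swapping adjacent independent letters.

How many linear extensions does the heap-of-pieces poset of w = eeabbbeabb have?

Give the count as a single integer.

6

piece 0:e — minimal
piece 1:e rests on {0:e}
piece 2:a — minimal
piece 3:b rests on {1:e, 2:a}
piece 4:b rests on {3:b}
piece 5:b rests on {4:b}
piece 6:e rests on {5:b}
piece 7:a rests on {5:b}
piece 8:b rests on {6:e, 7:a}
piece 9:b rests on {8:b}
minimal pieces: {0:e, 2:a}
ways to finish when only these pieces remain (= sum over removing one remaining piece with nothing left below it):
  1 left: {9}→1
  2 left: {8,9}→1
  3 left: {6,8,9}→1  {7,8,9}→1
  4 left: {6,7,8,9}→2
  5 left: {5,6,7,8,9}→2
  6 left: {4,5,6,7,8,9}→2
  7 left: {3,4,5,6,7,8,9}→2
  8 left: {1,3,4,5,6,7,8,9}→2  {2,3,4,5,6,7,8,9}→2
  placing 0:e first → 4 extensions
  placing 2:a first → 2 extensions
total linear extensions = 6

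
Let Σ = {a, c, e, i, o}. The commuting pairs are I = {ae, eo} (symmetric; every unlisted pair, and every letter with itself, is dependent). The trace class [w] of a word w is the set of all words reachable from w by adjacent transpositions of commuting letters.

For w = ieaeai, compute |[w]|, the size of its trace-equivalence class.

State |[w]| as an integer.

drop 0:i onto floor
drop 1:e onto {0:i}
drop 2:a onto {0:i}
drop 3:e onto {1:e}
drop 4:a onto {2:a}
drop 5:i onto {3:e, 4:a}
ground layer = {0:i}
drop-orders for the pieces not yet dropped (sum over which currently-grounded one goes next):
  1 to go: {5} 1
  2 to go: {3,5} 1  {4,5} 1
  3 to go: {1,3,5} 1  {2,4,5} 1  {3,4,5} 2
  4 to go: {1,3,4,5} 3  {2,3,4,5} 3
  if 0:i drops first: 6 orders

6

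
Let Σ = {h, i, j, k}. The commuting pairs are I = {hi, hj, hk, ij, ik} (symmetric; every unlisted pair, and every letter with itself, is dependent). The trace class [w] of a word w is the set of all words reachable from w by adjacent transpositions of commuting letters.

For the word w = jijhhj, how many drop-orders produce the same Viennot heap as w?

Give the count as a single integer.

0(j) covers ∅
1(i) covers ∅
2(j) covers 0:j
3(h) covers ∅
4(h) covers 3:h
5(j) covers 2:j
floor of heap: 0:j, 1:i, 3:h
completions by unplaced set U, small U first (add the entries for U minus each lowest piece of U):
  |U|=1: {1}:1  {4}:1  {5}:1
  |U|=2: {1,4}:2  {1,5}:2  {2,5}:1  {3,4}:1  {4,5}:2
  |U|=3: {0,2,5}:1  {1,2,5}:3  {1,3,4}:3  {1,4,5}:6  {2,4,5}:3  {3,4,5}:3
  |U|=4: {0,1,2,5}:4  {0,2,4,5}:4  {1,2,4,5}:12  {1,3,4,5}:12  {2,3,4,5}:6
  start at 0(j): 30
  start at 1(i): 10
  start at 3(h): 20
sum over floor = 60

60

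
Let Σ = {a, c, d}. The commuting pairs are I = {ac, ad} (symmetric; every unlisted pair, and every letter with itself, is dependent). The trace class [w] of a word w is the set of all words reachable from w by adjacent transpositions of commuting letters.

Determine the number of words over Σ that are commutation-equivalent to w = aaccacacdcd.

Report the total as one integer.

piece 0:a — minimal
piece 1:a rests on {0:a}
piece 2:c — minimal
piece 3:c rests on {2:c}
piece 4:a rests on {1:a}
piece 5:c rests on {3:c}
piece 6:a rests on {4:a}
piece 7:c rests on {5:c}
piece 8:d rests on {7:c}
piece 9:c rests on {8:d}
piece 10:d rests on {9:c}
minimal pieces: {0:a, 2:c}
ways to finish when only these pieces remain (= sum over removing one remaining piece with nothing left below it):
  1 left: {6}→1  {10}→1
  2 left: {4,6}→1  {6,10}→2  {9,10}→1
  3 left: {1,4,6}→1  {4,6,10}→3  {6,9,10}→3  {8,9,10}→1
  4 left: {0,1,4,6}→1  {1,4,6,10}→4  {4,6,9,10}→6  {6,8,9,10}→4  {7,8,9,10}→1
  5 left: {0,1,4,6,10}→5  {1,4,6,9,10}→10  {4,6,8,9,10}→10  {5,7,8,9,10}→1  {6,7,8,9,10}→5
  6 left: {0,1,4,6,9,10}→15  {1,4,6,8,9,10}→20  {3,5,7,8,9,10}→1  {4,6,7,8,9,10}→15  {5,6,7,8,9,10}→6
  7 left: {0,1,4,6,8,9,10}→35  {1,4,6,7,8,9,10}→35  {2,3,5,7,8,9,10}→1  {3,5,6,7,8,9,10}→7  {4,5,6,7,8,9,10}→21
  8 left: {0,1,4,6,7,8,9,10}→70  {1,4,5,6,7,8,9,10}→56  {2,3,5,6,7,8,9,10}→8  {3,4,5,6,7,8,9,10}→28
  9 left: {0,1,4,5,6,7,8,9,10}→126  {1,3,4,5,6,7,8,9,10}→84  {2,3,4,5,6,7,8,9,10}→36
  placing 0:a first → 120 extensions
  placing 2:c first → 210 extensions
total linear extensions = 330

330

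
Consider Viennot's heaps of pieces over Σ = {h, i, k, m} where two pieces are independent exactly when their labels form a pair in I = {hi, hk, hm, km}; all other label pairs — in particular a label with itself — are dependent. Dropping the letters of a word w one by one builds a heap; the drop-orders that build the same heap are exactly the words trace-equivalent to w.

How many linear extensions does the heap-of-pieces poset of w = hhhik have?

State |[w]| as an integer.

10

0(h) covers ∅
1(h) covers 0:h
2(h) covers 1:h
3(i) covers ∅
4(k) covers 3:i
floor of heap: 0:h, 3:i
completions by unplaced set U, small U first (add the entries for U minus each lowest piece of U):
  |U|=1: {2}:1  {4}:1
  |U|=2: {1,2}:1  {2,4}:2  {3,4}:1
  |U|=3: {0,1,2}:1  {1,2,4}:3  {2,3,4}:3
  start at 0(h): 6
  start at 3(i): 4
sum over floor = 10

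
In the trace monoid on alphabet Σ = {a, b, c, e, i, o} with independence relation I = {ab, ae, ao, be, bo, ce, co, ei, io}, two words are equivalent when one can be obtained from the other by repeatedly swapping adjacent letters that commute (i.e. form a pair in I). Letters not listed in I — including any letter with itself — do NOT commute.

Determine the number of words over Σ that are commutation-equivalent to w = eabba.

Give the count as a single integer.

0(e) covers ∅
1(a) covers ∅
2(b) covers ∅
3(b) covers 2:b
4(a) covers 1:a
floor of heap: 0:e, 1:a, 2:b
completions by unplaced set U, small U first (add the entries for U minus each lowest piece of U):
  |U|=1: {0}:1  {3}:1  {4}:1
  |U|=2: {0,3}:2  {0,4}:2  {1,4}:1  {2,3}:1  {3,4}:2
  |U|=3: {0,1,4}:3  {0,2,3}:3  {0,3,4}:6  {1,3,4}:3  {2,3,4}:3
  start at 0(e): 6
  start at 1(a): 12
  start at 2(b): 12
sum over floor = 30

30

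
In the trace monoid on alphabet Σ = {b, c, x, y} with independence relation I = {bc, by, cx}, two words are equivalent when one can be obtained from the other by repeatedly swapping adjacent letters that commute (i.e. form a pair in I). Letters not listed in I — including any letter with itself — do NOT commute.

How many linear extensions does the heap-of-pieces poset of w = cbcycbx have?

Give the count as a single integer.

#0=c has no predecessor
#1=b has no predecessor
#2=c depends on [0:c]
#3=y depends on [2:c]
#4=c depends on [3:y]
#5=b depends on [1:b]
#6=x depends on [3:y, 5:b]
sources: [0:c, 1:b]
N(rest) = Σ N(rest − s) over sources s of rest; N(one piece) = 1:
  size 1 → [4]=1  [6]=1
  size 2 → [4,6]=2  [5,6]=1
  size 3 → [1,5,6]=1  [3,4,6]=2  [4,5,6]=3
  size 4 → [1,4,5,6]=4  [2,3,4,6]=2  [3,4,5,6]=5
  size 5 → [0,2,3,4,6]=2  [1,3,4,5,6]=9  [2,3,4,5,6]=7
  first=0(c) contributes 16
  first=1(b) contributes 9
|[w]| = 25

25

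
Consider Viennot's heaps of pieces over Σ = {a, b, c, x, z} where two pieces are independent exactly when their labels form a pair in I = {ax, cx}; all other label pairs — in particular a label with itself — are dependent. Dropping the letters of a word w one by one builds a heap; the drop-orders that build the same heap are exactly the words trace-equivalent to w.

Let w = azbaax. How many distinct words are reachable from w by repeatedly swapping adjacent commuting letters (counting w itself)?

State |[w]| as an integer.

#0=a has no predecessor
#1=z depends on [0:a]
#2=b depends on [1:z]
#3=a depends on [2:b]
#4=a depends on [3:a]
#5=x depends on [2:b]
sources: [0:a]
N(rest) = Σ N(rest − s) over sources s of rest; N(one piece) = 1:
  size 1 → [4]=1  [5]=1
  size 2 → [3,4]=1  [4,5]=2
  size 3 → [3,4,5]=3
  size 4 → [2,3,4,5]=3
  first=0(a) contributes 3

3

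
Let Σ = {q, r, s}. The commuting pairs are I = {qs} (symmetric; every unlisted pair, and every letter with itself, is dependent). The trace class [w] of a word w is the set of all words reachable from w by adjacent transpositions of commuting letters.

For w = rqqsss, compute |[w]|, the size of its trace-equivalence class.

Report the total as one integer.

10

drop 0:r onto floor
drop 1:q onto {0:r}
drop 2:q onto {1:q}
drop 3:s onto {0:r}
drop 4:s onto {3:s}
drop 5:s onto {4:s}
ground layer = {0:r}
drop-orders for the pieces not yet dropped (sum over which currently-grounded one goes next):
  1 to go: {2} 1  {5} 1
  2 to go: {1,2} 1  {2,5} 2  {4,5} 1
  3 to go: {1,2,5} 3  {2,4,5} 3  {3,4,5} 1
  4 to go: {1,2,4,5} 6  {2,3,4,5} 4
  if 0:r drops first: 10 orders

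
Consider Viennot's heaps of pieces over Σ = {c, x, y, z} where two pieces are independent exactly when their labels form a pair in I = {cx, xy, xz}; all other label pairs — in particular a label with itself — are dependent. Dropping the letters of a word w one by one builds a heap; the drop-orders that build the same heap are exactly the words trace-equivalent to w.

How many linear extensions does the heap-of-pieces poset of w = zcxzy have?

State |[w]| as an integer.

piece 0:z — minimal
piece 1:c rests on {0:z}
piece 2:x — minimal
piece 3:z rests on {1:c}
piece 4:y rests on {3:z}
minimal pieces: {0:z, 2:x}
ways to finish when only these pieces remain (= sum over removing one remaining piece with nothing left below it):
  1 left: {2}→1  {4}→1
  2 left: {2,4}→2  {3,4}→1
  3 left: {1,3,4}→1  {2,3,4}→3
  placing 0:z first → 4 extensions
  placing 2:x first → 1 extensions
total linear extensions = 5

5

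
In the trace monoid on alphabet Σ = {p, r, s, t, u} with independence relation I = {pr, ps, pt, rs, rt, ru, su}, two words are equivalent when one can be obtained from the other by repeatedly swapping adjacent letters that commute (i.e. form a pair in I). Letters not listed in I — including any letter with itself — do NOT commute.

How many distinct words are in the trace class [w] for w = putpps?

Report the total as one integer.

6

#0=p has no predecessor
#1=u depends on [0:p]
#2=t depends on [1:u]
#3=p depends on [1:u]
#4=p depends on [3:p]
#5=s depends on [2:t]
sources: [0:p]
N(rest) = Σ N(rest − s) over sources s of rest; N(one piece) = 1:
  size 1 → [4]=1  [5]=1
  size 2 → [2,5]=1  [3,4]=1  [4,5]=2
  size 3 → [2,4,5]=3  [3,4,5]=3
  size 4 → [2,3,4,5]=6
  first=0(p) contributes 6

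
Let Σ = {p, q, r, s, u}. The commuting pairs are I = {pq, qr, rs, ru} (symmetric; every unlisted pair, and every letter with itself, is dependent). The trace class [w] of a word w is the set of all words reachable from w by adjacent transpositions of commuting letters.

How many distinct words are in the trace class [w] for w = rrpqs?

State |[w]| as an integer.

4

drop 0:r onto floor
drop 1:r onto {0:r}
drop 2:p onto {1:r}
drop 3:q onto floor
drop 4:s onto {2:p, 3:q}
ground layer = {0:r, 3:q}
drop-orders for the pieces not yet dropped (sum over which currently-grounded one goes next):
  1 to go: {4} 1
  2 to go: {2,4} 1  {3,4} 1
  3 to go: {1,2,4} 1  {2,3,4} 2
  if 0:r drops first: 3 orders
  if 3:q drops first: 1 orders
heap linearizations: 4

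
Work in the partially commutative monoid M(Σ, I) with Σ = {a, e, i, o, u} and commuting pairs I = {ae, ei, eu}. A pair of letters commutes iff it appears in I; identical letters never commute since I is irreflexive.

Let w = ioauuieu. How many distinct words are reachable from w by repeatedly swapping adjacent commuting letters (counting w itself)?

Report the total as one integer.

6

drop 0:i onto floor
drop 1:o onto {0:i}
drop 2:a onto {1:o}
drop 3:u onto {2:a}
drop 4:u onto {3:u}
drop 5:i onto {4:u}
drop 6:e onto {1:o}
drop 7:u onto {5:i}
ground layer = {0:i}
drop-orders for the pieces not yet dropped (sum over which currently-grounded one goes next):
  1 to go: {6} 1  {7} 1
  2 to go: {5,7} 1  {6,7} 2
  3 to go: {4,5,7} 1  {5,6,7} 3
  4 to go: {3,4,5,7} 1  {4,5,6,7} 4
  5 to go: {2,3,4,5,7} 1  {3,4,5,6,7} 5
  6 to go: {2,3,4,5,6,7} 6
  if 0:i drops first: 6 orders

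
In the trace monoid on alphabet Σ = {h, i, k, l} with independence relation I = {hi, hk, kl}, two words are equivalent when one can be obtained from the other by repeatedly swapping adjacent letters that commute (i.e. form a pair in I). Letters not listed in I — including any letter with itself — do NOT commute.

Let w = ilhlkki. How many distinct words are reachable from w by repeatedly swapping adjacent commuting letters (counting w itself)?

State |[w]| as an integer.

10

0(i) covers ∅
1(l) covers 0:i
2(h) covers 1:l
3(l) covers 2:h
4(k) covers 0:i
5(k) covers 4:k
6(i) covers 3:l, 5:k
floor of heap: 0:i
completions by unplaced set U, small U first (add the entries for U minus each lowest piece of U):
  |U|=1: {6}:1
  |U|=2: {3,6}:1  {5,6}:1
  |U|=3: {2,3,6}:1  {3,5,6}:2  {4,5,6}:1
  |U|=4: {1,2,3,6}:1  {2,3,5,6}:3  {3,4,5,6}:3
  |U|=5: {1,2,3,5,6}:4  {2,3,4,5,6}:6
  start at 0(i): 10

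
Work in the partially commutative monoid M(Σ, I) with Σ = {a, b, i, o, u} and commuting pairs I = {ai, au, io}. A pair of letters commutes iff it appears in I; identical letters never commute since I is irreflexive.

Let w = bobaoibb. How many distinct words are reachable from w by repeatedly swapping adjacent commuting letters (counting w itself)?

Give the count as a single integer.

drop 0:b onto floor
drop 1:o onto {0:b}
drop 2:b onto {1:o}
drop 3:a onto {2:b}
drop 4:o onto {3:a}
drop 5:i onto {2:b}
drop 6:b onto {4:o, 5:i}
drop 7:b onto {6:b}
ground layer = {0:b}
drop-orders for the pieces not yet dropped (sum over which currently-grounded one goes next):
  1 to go: {7} 1
  2 to go: {6,7} 1
  3 to go: {4,6,7} 1  {5,6,7} 1
  4 to go: {3,4,6,7} 1  {4,5,6,7} 2
  5 to go: {3,4,5,6,7} 3
  6 to go: {2,3,4,5,6,7} 3
  if 0:b drops first: 3 orders

3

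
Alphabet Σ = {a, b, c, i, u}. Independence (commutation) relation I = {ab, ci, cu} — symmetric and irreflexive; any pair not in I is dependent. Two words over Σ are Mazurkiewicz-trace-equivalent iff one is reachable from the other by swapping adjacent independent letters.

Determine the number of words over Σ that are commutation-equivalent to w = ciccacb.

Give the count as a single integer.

#0=c has no predecessor
#1=i has no predecessor
#2=c depends on [0:c]
#3=c depends on [2:c]
#4=a depends on [1:i, 3:c]
#5=c depends on [4:a]
#6=b depends on [5:c]
sources: [0:c, 1:i]
N(rest) = Σ N(rest − s) over sources s of rest; N(one piece) = 1:
  size 1 → [6]=1
  size 2 → [5,6]=1
  size 3 → [4,5,6]=1
  size 4 → [1,4,5,6]=1  [3,4,5,6]=1
  size 5 → [1,3,4,5,6]=2  [2,3,4,5,6]=1
  first=0(c) contributes 3
  first=1(i) contributes 1
|[w]| = 4

4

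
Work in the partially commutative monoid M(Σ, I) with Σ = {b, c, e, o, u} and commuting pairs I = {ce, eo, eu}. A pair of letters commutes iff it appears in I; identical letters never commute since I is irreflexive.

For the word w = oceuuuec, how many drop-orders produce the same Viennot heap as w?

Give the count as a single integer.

28

piece 0:o — minimal
piece 1:c rests on {0:o}
piece 2:e — minimal
piece 3:u rests on {1:c}
piece 4:u rests on {3:u}
piece 5:u rests on {4:u}
piece 6:e rests on {2:e}
piece 7:c rests on {5:u}
minimal pieces: {0:o, 2:e}
ways to finish when only these pieces remain (= sum over removing one remaining piece with nothing left below it):
  1 left: {6}→1  {7}→1
  2 left: {2,6}→1  {5,7}→1  {6,7}→2
  3 left: {2,6,7}→3  {4,5,7}→1  {5,6,7}→3
  4 left: {2,5,6,7}→6  {3,4,5,7}→1  {4,5,6,7}→4
  5 left: {1,3,4,5,7}→1  {2,4,5,6,7}→10  {3,4,5,6,7}→5
  6 left: {0,1,3,4,5,7}→1  {1,3,4,5,6,7}→6  {2,3,4,5,6,7}→15
  placing 0:o first → 21 extensions
  placing 2:e first → 7 extensions
total linear extensions = 28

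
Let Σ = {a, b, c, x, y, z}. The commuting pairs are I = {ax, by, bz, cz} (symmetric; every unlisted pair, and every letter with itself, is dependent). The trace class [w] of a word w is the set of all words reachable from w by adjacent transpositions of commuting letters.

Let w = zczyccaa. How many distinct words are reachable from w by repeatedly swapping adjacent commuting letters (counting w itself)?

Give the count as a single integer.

piece 0:z — minimal
piece 1:c — minimal
piece 2:z rests on {0:z}
piece 3:y rests on {1:c, 2:z}
piece 4:c rests on {3:y}
piece 5:c rests on {4:c}
piece 6:a rests on {5:c}
piece 7:a rests on {6:a}
minimal pieces: {0:z, 1:c}
ways to finish when only these pieces remain (= sum over removing one remaining piece with nothing left below it):
  1 left: {7}→1
  2 left: {6,7}→1
  3 left: {5,6,7}→1
  4 left: {4,5,6,7}→1
  5 left: {3,4,5,6,7}→1
  6 left: {1,3,4,5,6,7}→1  {2,3,4,5,6,7}→1
  placing 0:z first → 2 extensions
  placing 1:c first → 1 extensions
total linear extensions = 3

3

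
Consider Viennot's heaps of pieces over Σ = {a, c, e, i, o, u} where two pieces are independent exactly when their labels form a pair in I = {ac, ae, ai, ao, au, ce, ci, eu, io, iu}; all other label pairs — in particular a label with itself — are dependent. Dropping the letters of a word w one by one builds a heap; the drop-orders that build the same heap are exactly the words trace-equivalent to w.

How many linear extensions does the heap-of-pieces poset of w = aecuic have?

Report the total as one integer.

60

drop 0:a onto floor
drop 1:e onto floor
drop 2:c onto floor
drop 3:u onto {2:c}
drop 4:i onto {1:e}
drop 5:c onto {3:u}
ground layer = {0:a, 1:e, 2:c}
drop-orders for the pieces not yet dropped (sum over which currently-grounded one goes next):
  1 to go: {0} 1  {4} 1  {5} 1
  2 to go: {0,4} 2  {0,5} 2  {1,4} 1  {3,5} 1  {4,5} 2
  3 to go: {0,1,4} 3  {0,3,5} 3  {0,4,5} 6  {1,4,5} 3  {2,3,5} 1  {3,4,5} 3
  4 to go: {0,1,4,5} 12  {0,2,3,5} 4  {0,3,4,5} 12  {1,3,4,5} 6  {2,3,4,5} 4
  if 0:a drops first: 10 orders
  if 1:e drops first: 20 orders
  if 2:c drops first: 30 orders
heap linearizations: 60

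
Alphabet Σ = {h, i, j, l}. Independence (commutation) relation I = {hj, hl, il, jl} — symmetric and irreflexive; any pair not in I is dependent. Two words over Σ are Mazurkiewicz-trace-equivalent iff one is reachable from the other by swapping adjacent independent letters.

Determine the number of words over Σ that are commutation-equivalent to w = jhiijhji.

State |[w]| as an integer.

6

piece 0:j — minimal
piece 1:h — minimal
piece 2:i rests on {0:j, 1:h}
piece 3:i rests on {2:i}
piece 4:j rests on {3:i}
piece 5:h rests on {3:i}
piece 6:j rests on {4:j}
piece 7:i rests on {5:h, 6:j}
minimal pieces: {0:j, 1:h}
ways to finish when only these pieces remain (= sum over removing one remaining piece with nothing left below it):
  1 left: {7}→1
  2 left: {5,7}→1  {6,7}→1
  3 left: {4,6,7}→1  {5,6,7}→2
  4 left: {4,5,6,7}→3
  5 left: {3,4,5,6,7}→3
  6 left: {2,3,4,5,6,7}→3
  placing 0:j first → 3 extensions
  placing 1:h first → 3 extensions
total linear extensions = 6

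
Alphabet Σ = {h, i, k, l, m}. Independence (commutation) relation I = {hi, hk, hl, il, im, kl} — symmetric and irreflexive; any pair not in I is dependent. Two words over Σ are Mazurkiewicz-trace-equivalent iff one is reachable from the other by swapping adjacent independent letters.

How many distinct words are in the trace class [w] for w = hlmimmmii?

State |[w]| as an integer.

168

piece 0:h — minimal
piece 1:l — minimal
piece 2:m rests on {0:h, 1:l}
piece 3:i — minimal
piece 4:m rests on {2:m}
piece 5:m rests on {4:m}
piece 6:m rests on {5:m}
piece 7:i rests on {3:i}
piece 8:i rests on {7:i}
minimal pieces: {0:h, 1:l, 3:i}
ways to finish when only these pieces remain (= sum over removing one remaining piece with nothing left below it):
  1 left: {6}→1  {8}→1
  2 left: {5,6}→1  {6,8}→2  {7,8}→1
  3 left: {3,7,8}→1  {4,5,6}→1  {5,6,8}→3  {6,7,8}→3
  4 left: {2,4,5,6}→1  {3,6,7,8}→4  {4,5,6,8}→4  {5,6,7,8}→6
  5 left: {0,2,4,5,6}→1  {1,2,4,5,6}→1  {2,4,5,6,8}→5  {3,5,6,7,8}→10  {4,5,6,7,8}→10
  6 left: {0,1,2,4,5,6}→2  {0,2,4,5,6,8}→6  {1,2,4,5,6,8}→6  {2,4,5,6,7,8}→15  {3,4,5,6,7,8}→20
  7 left: {0,1,2,4,5,6,8}→14  {0,2,4,5,6,7,8}→21  {1,2,4,5,6,7,8}→21  {2,3,4,5,6,7,8}→35
  placing 0:h first → 56 extensions
  placing 1:l first → 56 extensions
  placing 3:i first → 56 extensions
total linear extensions = 168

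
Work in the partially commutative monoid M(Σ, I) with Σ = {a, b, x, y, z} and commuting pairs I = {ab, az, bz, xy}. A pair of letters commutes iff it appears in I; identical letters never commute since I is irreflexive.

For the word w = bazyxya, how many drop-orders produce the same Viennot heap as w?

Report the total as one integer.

piece 0:b — minimal
piece 1:a — minimal
piece 2:z — minimal
piece 3:y rests on {0:b, 1:a, 2:z}
piece 4:x rests on {0:b, 1:a, 2:z}
piece 5:y rests on {3:y}
piece 6:a rests on {4:x, 5:y}
minimal pieces: {0:b, 1:a, 2:z}
ways to finish when only these pieces remain (= sum over removing one remaining piece with nothing left below it):
  1 left: {6}→1
  2 left: {4,6}→1  {5,6}→1
  3 left: {3,5,6}→1  {4,5,6}→2
  4 left: {3,4,5,6}→3
  5 left: {0,3,4,5,6}→3  {1,3,4,5,6}→3  {2,3,4,5,6}→3
  placing 0:b first → 6 extensions
  placing 1:a first → 6 extensions
  placing 2:z first → 6 extensions
total linear extensions = 18

18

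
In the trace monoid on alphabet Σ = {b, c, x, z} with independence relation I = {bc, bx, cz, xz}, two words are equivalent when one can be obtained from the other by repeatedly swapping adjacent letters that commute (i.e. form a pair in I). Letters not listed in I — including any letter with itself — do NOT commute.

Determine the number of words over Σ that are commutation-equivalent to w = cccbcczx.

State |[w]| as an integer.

0(c) covers ∅
1(c) covers 0:c
2(c) covers 1:c
3(b) covers ∅
4(c) covers 2:c
5(c) covers 4:c
6(z) covers 3:b
7(x) covers 5:c
floor of heap: 0:c, 3:b
completions by unplaced set U, small U first (add the entries for U minus each lowest piece of U):
  |U|=1: {6}:1  {7}:1
  |U|=2: {3,6}:1  {5,7}:1  {6,7}:2
  |U|=3: {3,6,7}:3  {4,5,7}:1  {5,6,7}:3
  |U|=4: {2,4,5,7}:1  {3,5,6,7}:6  {4,5,6,7}:4
  |U|=5: {1,2,4,5,7}:1  {2,4,5,6,7}:5  {3,4,5,6,7}:10
  |U|=6: {0,1,2,4,5,7}:1  {1,2,4,5,6,7}:6  {2,3,4,5,6,7}:15
  start at 0(c): 21
  start at 3(b): 7
sum over floor = 28

28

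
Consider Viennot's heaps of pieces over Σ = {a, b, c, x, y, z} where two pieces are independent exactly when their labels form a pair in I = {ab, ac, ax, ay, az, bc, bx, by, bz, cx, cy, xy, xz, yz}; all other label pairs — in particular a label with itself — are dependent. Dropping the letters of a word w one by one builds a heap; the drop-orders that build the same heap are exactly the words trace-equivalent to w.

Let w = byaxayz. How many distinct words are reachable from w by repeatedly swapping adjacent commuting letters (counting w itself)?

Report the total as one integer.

1260

piece 0:b — minimal
piece 1:y — minimal
piece 2:a — minimal
piece 3:x — minimal
piece 4:a rests on {2:a}
piece 5:y rests on {1:y}
piece 6:z — minimal
minimal pieces: {0:b, 1:y, 2:a, 3:x, 6:z}
ways to finish when only these pieces remain (= sum over removing one remaining piece with nothing left below it):
  1 left: {0}→1  {3}→1  {4}→1  {5}→1  {6}→1
  2 left: {0,3}→2  {0,4}→2  {0,5}→2  {0,6}→2  {1,5}→1  {2,4}→1  {3,4}→2  {3,5}→2  {3,6}→2  {4,5}→2  {4,6}→2  {5,6}→2
  3 left: {0,1,5}→3  {0,2,4}→3  {0,3,4}→6  {0,3,5}→6  {0,3,6}→6  {0,4,5}→6  {0,4,6}→6  {0,5,6}→6  {1,3,5}→3  {1,4,5}→3  {1,5,6}→3  {2,3,4}→3  {2,4,5}→3  {2,4,6}→3  {3,4,5}→6  {3,4,6}→6  {3,5,6}→6  {4,5,6}→6
  4 left: {0,1,3,5}→12  {0,1,4,5}→12  {0,1,5,6}→12  {0,2,3,4}→12  {0,2,4,5}→12  {0,2,4,6}→12  {0,3,4,5}→24  {0,3,4,6}→24  {0,3,5,6}→24  {0,4,5,6}→24  {1,2,4,5}→6  {1,3,4,5}→12  {1,3,5,6}→12  {1,4,5,6}→12  {2,3,4,5}→12  {2,3,4,6}→12  {2,4,5,6}→12  {3,4,5,6}→24
  5 left: {0,1,2,4,5}→30  {0,1,3,4,5}→60  {0,1,3,5,6}→60  {0,1,4,5,6}→60  {0,2,3,4,5}→60  {0,2,3,4,6}→60  {0,2,4,5,6}→60  {0,3,4,5,6}→120  {1,2,3,4,5}→30  {1,2,4,5,6}→30  {1,3,4,5,6}→60  {2,3,4,5,6}→60
  placing 0:b first → 180 extensions
  placing 1:y first → 360 extensions
  placing 2:a first → 360 extensions
  placing 3:x first → 180 extensions
  placing 6:z first → 180 extensions
total linear extensions = 1260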